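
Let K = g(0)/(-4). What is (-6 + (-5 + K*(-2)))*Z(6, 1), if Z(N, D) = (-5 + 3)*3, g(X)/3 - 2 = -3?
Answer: 75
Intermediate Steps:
g(X) = -3 (g(X) = 6 + 3*(-3) = 6 - 9 = -3)
K = 3/4 (K = -3/(-4) = -3*(-1/4) = 3/4 ≈ 0.75000)
Z(N, D) = -6 (Z(N, D) = -2*3 = -6)
(-6 + (-5 + K*(-2)))*Z(6, 1) = (-6 + (-5 + (3/4)*(-2)))*(-6) = (-6 + (-5 - 3/2))*(-6) = (-6 - 13/2)*(-6) = -25/2*(-6) = 75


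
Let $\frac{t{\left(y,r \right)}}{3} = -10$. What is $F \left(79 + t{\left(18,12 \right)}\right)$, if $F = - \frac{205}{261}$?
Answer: $- \frac{10045}{261} \approx -38.487$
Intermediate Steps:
$F = - \frac{205}{261}$ ($F = \left(-205\right) \frac{1}{261} = - \frac{205}{261} \approx -0.78544$)
$t{\left(y,r \right)} = -30$ ($t{\left(y,r \right)} = 3 \left(-10\right) = -30$)
$F \left(79 + t{\left(18,12 \right)}\right) = - \frac{205 \left(79 - 30\right)}{261} = \left(- \frac{205}{261}\right) 49 = - \frac{10045}{261}$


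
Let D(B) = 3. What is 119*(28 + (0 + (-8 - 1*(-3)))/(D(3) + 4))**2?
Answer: 620177/7 ≈ 88597.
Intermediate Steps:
119*(28 + (0 + (-8 - 1*(-3)))/(D(3) + 4))**2 = 119*(28 + (0 + (-8 - 1*(-3)))/(3 + 4))**2 = 119*(28 + (0 + (-8 + 3))/7)**2 = 119*(28 + (0 - 5)*(1/7))**2 = 119*(28 - 5*1/7)**2 = 119*(28 - 5/7)**2 = 119*(191/7)**2 = 119*(36481/49) = 620177/7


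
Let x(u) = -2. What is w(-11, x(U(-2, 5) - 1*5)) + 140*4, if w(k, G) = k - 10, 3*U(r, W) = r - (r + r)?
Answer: 539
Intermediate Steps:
U(r, W) = -r/3 (U(r, W) = (r - (r + r))/3 = (r - 2*r)/3 = (-r)/3 = -r/3)
w(k, G) = -10 + k
w(-11, x(U(-2, 5) - 1*5)) + 140*4 = (-10 - 11) + 140*4 = -21 + 560 = 539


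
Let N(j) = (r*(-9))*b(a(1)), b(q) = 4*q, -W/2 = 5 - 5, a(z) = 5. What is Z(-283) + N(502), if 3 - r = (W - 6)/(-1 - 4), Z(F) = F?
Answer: -607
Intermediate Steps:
W = 0 (W = -2*(5 - 5) = -2*0 = 0)
r = 9/5 (r = 3 - (0 - 6)/(-1 - 4) = 3 - (-6)/(-5) = 3 - (-6)*(-1)/5 = 3 - 1*6/5 = 3 - 6/5 = 9/5 ≈ 1.8000)
N(j) = -324 (N(j) = ((9/5)*(-9))*(4*5) = -81/5*20 = -324)
Z(-283) + N(502) = -283 - 324 = -607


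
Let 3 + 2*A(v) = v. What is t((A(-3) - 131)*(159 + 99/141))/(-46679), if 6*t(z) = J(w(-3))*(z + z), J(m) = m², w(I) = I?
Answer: 3017412/2193913 ≈ 1.3754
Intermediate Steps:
A(v) = -3/2 + v/2
t(z) = 3*z (t(z) = ((-3)²*(z + z))/6 = (9*(2*z))/6 = (18*z)/6 = 3*z)
t((A(-3) - 131)*(159 + 99/141))/(-46679) = (3*(((-3/2 + (½)*(-3)) - 131)*(159 + 99/141)))/(-46679) = (3*(((-3/2 - 3/2) - 131)*(159 + 99*(1/141))))*(-1/46679) = (3*((-3 - 131)*(159 + 33/47)))*(-1/46679) = (3*(-134*7506/47))*(-1/46679) = (3*(-1005804/47))*(-1/46679) = -3017412/47*(-1/46679) = 3017412/2193913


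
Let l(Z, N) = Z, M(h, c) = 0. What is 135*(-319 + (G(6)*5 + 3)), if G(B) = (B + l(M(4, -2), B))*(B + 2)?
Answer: -10260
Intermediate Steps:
G(B) = B*(2 + B) (G(B) = (B + 0)*(B + 2) = B*(2 + B))
135*(-319 + (G(6)*5 + 3)) = 135*(-319 + ((6*(2 + 6))*5 + 3)) = 135*(-319 + ((6*8)*5 + 3)) = 135*(-319 + (48*5 + 3)) = 135*(-319 + (240 + 3)) = 135*(-319 + 243) = 135*(-76) = -10260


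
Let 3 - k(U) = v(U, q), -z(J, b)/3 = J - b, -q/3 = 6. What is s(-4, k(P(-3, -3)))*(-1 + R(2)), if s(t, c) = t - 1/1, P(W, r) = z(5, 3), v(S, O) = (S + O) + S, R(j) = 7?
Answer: -30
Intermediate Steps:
q = -18 (q = -3*6 = -18)
z(J, b) = -3*J + 3*b (z(J, b) = -3*(J - b) = -3*J + 3*b)
v(S, O) = O + 2*S (v(S, O) = (O + S) + S = O + 2*S)
P(W, r) = -6 (P(W, r) = -3*5 + 3*3 = -15 + 9 = -6)
k(U) = 21 - 2*U (k(U) = 3 - (-18 + 2*U) = 3 + (18 - 2*U) = 21 - 2*U)
s(t, c) = -1 + t (s(t, c) = t - 1*1 = t - 1 = -1 + t)
s(-4, k(P(-3, -3)))*(-1 + R(2)) = (-1 - 4)*(-1 + 7) = -5*6 = -30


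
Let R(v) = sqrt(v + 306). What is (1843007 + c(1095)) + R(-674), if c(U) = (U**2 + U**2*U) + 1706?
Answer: 1315976113 + 4*I*sqrt(23) ≈ 1.316e+9 + 19.183*I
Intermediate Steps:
c(U) = 1706 + U**2 + U**3 (c(U) = (U**2 + U**3) + 1706 = 1706 + U**2 + U**3)
R(v) = sqrt(306 + v)
(1843007 + c(1095)) + R(-674) = (1843007 + (1706 + 1095**2 + 1095**3)) + sqrt(306 - 674) = (1843007 + (1706 + 1199025 + 1312932375)) + sqrt(-368) = (1843007 + 1314133106) + 4*I*sqrt(23) = 1315976113 + 4*I*sqrt(23)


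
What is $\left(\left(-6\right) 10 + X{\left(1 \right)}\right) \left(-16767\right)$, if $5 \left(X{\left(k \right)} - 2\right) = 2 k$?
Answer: $\frac{4828896}{5} \approx 9.6578 \cdot 10^{5}$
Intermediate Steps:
$X{\left(k \right)} = 2 + \frac{2 k}{5}$
$\left(\left(-6\right) 10 + X{\left(1 \right)}\right) \left(-16767\right) = \left(\left(-6\right) 10 + \left(2 + \frac{2}{5} \cdot 1\right)\right) \left(-16767\right) = \left(-60 + \left(2 + \frac{2}{5}\right)\right) \left(-16767\right) = \left(-60 + \frac{12}{5}\right) \left(-16767\right) = \left(- \frac{288}{5}\right) \left(-16767\right) = \frac{4828896}{5}$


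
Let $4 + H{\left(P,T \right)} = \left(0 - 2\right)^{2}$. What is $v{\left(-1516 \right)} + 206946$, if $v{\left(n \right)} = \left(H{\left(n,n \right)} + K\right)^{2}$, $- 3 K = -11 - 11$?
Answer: $\frac{1862998}{9} \approx 2.07 \cdot 10^{5}$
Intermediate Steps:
$H{\left(P,T \right)} = 0$ ($H{\left(P,T \right)} = -4 + \left(0 - 2\right)^{2} = -4 + \left(-2\right)^{2} = -4 + 4 = 0$)
$K = \frac{22}{3}$ ($K = - \frac{-11 - 11}{3} = \left(- \frac{1}{3}\right) \left(-22\right) = \frac{22}{3} \approx 7.3333$)
$v{\left(n \right)} = \frac{484}{9}$ ($v{\left(n \right)} = \left(0 + \frac{22}{3}\right)^{2} = \left(\frac{22}{3}\right)^{2} = \frac{484}{9}$)
$v{\left(-1516 \right)} + 206946 = \frac{484}{9} + 206946 = \frac{1862998}{9}$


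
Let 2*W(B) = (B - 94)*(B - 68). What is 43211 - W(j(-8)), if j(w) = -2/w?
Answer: 1281127/32 ≈ 40035.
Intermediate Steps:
W(B) = (-94 + B)*(-68 + B)/2 (W(B) = ((B - 94)*(B - 68))/2 = ((-94 + B)*(-68 + B))/2 = (-94 + B)*(-68 + B)/2)
43211 - W(j(-8)) = 43211 - (3196 + (-2/(-8))²/2 - (-162)/(-8)) = 43211 - (3196 + (-2*(-⅛))²/2 - (-162)*(-1)/8) = 43211 - (3196 + (¼)²/2 - 81*¼) = 43211 - (3196 + (½)*(1/16) - 81/4) = 43211 - (3196 + 1/32 - 81/4) = 43211 - 1*101625/32 = 43211 - 101625/32 = 1281127/32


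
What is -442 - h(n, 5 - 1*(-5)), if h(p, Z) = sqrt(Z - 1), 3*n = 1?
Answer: -445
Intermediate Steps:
n = 1/3 (n = (1/3)*1 = 1/3 ≈ 0.33333)
h(p, Z) = sqrt(-1 + Z)
-442 - h(n, 5 - 1*(-5)) = -442 - sqrt(-1 + (5 - 1*(-5))) = -442 - sqrt(-1 + (5 + 5)) = -442 - sqrt(-1 + 10) = -442 - sqrt(9) = -442 - 1*3 = -442 - 3 = -445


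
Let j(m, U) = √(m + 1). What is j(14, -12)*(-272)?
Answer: -272*√15 ≈ -1053.5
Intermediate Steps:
j(m, U) = √(1 + m)
j(14, -12)*(-272) = √(1 + 14)*(-272) = √15*(-272) = -272*√15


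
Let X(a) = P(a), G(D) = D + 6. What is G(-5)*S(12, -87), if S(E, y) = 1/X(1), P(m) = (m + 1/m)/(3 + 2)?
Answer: 5/2 ≈ 2.5000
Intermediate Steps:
G(D) = 6 + D
P(m) = m/5 + 1/(5*m) (P(m) = (m + 1/m)/5 = (m + 1/m)*(1/5) = m/5 + 1/(5*m))
X(a) = (1 + a**2)/(5*a)
S(E, y) = 5/2 (S(E, y) = 1/((1/5)*(1 + 1**2)/1) = 1/((1/5)*1*(1 + 1)) = 1/((1/5)*1*2) = 1/(2/5) = 5/2)
G(-5)*S(12, -87) = (6 - 5)*(5/2) = 1*(5/2) = 5/2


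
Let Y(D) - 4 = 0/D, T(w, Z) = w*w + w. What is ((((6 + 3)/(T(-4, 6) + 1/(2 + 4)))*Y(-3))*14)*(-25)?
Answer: -75600/73 ≈ -1035.6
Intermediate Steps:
T(w, Z) = w + w**2 (T(w, Z) = w**2 + w = w + w**2)
Y(D) = 4 (Y(D) = 4 + 0/D = 4 + 0 = 4)
((((6 + 3)/(T(-4, 6) + 1/(2 + 4)))*Y(-3))*14)*(-25) = ((((6 + 3)/(-4*(1 - 4) + 1/(2 + 4)))*4)*14)*(-25) = (((9/(-4*(-3) + 1/6))*4)*14)*(-25) = (((9/(12 + 1/6))*4)*14)*(-25) = (((9/(73/6))*4)*14)*(-25) = (((9*(6/73))*4)*14)*(-25) = (((54/73)*4)*14)*(-25) = ((216/73)*14)*(-25) = (3024/73)*(-25) = -75600/73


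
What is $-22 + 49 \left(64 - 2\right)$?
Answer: $3016$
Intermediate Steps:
$-22 + 49 \left(64 - 2\right) = -22 + 49 \cdot 62 = -22 + 3038 = 3016$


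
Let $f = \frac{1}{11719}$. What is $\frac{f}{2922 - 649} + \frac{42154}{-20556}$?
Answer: $- \frac{561434087821}{273778035786} \approx -2.0507$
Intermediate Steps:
$f = \frac{1}{11719} \approx 8.5331 \cdot 10^{-5}$
$\frac{f}{2922 - 649} + \frac{42154}{-20556} = \frac{1}{11719 \left(2922 - 649\right)} + \frac{42154}{-20556} = \frac{1}{11719 \left(2922 - 649\right)} + 42154 \left(- \frac{1}{20556}\right) = \frac{1}{11719 \cdot 2273} - \frac{21077}{10278} = \frac{1}{11719} \cdot \frac{1}{2273} - \frac{21077}{10278} = \frac{1}{26637287} - \frac{21077}{10278} = - \frac{561434087821}{273778035786}$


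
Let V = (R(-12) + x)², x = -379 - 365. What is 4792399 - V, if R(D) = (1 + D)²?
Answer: 4404270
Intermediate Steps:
x = -744
V = 388129 (V = ((1 - 12)² - 744)² = ((-11)² - 744)² = (121 - 744)² = (-623)² = 388129)
4792399 - V = 4792399 - 1*388129 = 4792399 - 388129 = 4404270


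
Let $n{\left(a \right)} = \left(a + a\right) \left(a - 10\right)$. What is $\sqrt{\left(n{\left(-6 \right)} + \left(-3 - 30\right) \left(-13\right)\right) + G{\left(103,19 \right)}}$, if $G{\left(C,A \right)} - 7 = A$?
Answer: $\sqrt{647} \approx 25.436$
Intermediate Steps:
$G{\left(C,A \right)} = 7 + A$
$n{\left(a \right)} = 2 a \left(-10 + a\right)$
$\sqrt{\left(n{\left(-6 \right)} + \left(-3 - 30\right) \left(-13\right)\right) + G{\left(103,19 \right)}} = \sqrt{\left(2 \left(-6\right) \left(-10 - 6\right) + \left(-3 - 30\right) \left(-13\right)\right) + \left(7 + 19\right)} = \sqrt{\left(2 \left(-6\right) \left(-16\right) + \left(-3 - 30\right) \left(-13\right)\right) + 26} = \sqrt{\left(192 - -429\right) + 26} = \sqrt{\left(192 + 429\right) + 26} = \sqrt{621 + 26} = \sqrt{647}$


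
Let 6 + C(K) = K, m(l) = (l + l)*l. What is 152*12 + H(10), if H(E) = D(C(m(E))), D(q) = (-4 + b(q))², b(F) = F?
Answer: 37924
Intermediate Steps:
m(l) = 2*l² (m(l) = (2*l)*l = 2*l²)
C(K) = -6 + K
D(q) = (-4 + q)²
H(E) = (-10 + 2*E²)² (H(E) = (-4 + (-6 + 2*E²))² = (-10 + 2*E²)²)
152*12 + H(10) = 152*12 + 4*(-5 + 10²)² = 1824 + 4*(-5 + 100)² = 1824 + 4*95² = 1824 + 4*9025 = 1824 + 36100 = 37924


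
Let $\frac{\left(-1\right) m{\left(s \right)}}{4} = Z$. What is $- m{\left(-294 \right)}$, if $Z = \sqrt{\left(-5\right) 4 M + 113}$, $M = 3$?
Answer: $4 \sqrt{53} \approx 29.12$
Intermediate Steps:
$Z = \sqrt{53}$ ($Z = \sqrt{\left(-5\right) 4 \cdot 3 + 113} = \sqrt{\left(-20\right) 3 + 113} = \sqrt{-60 + 113} = \sqrt{53} \approx 7.2801$)
$m{\left(s \right)} = - 4 \sqrt{53}$
$- m{\left(-294 \right)} = - \left(-4\right) \sqrt{53} = 4 \sqrt{53}$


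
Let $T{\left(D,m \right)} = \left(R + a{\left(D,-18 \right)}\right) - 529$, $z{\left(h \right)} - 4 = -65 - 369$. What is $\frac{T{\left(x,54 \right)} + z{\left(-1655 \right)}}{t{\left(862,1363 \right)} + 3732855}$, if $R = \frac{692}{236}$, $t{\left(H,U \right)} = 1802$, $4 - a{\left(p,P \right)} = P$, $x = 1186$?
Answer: $- \frac{55110}{220344763} \approx -0.00025011$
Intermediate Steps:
$z{\left(h \right)} = -430$ ($z{\left(h \right)} = 4 - 434 = -430$)
$a{\left(p,P \right)} = 4 - P$
$R = \frac{173}{59}$ ($R = 692 \cdot \frac{1}{236} = \frac{173}{59} \approx 2.9322$)
$T{\left(D,m \right)} = - \frac{29740}{59}$ ($T{\left(D,m \right)} = \left(\frac{173}{59} + \left(4 - -18\right)\right) - 529 = \left(\frac{173}{59} + \left(4 + 18\right)\right) - 529 = \left(\frac{173}{59} + 22\right) - 529 = \frac{1471}{59} - 529 = - \frac{29740}{59}$)
$\frac{T{\left(x,54 \right)} + z{\left(-1655 \right)}}{t{\left(862,1363 \right)} + 3732855} = \frac{- \frac{29740}{59} - 430}{1802 + 3732855} = - \frac{55110}{59 \cdot 3734657} = \left(- \frac{55110}{59}\right) \frac{1}{3734657} = - \frac{55110}{220344763}$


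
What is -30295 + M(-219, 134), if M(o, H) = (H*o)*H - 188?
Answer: -3962847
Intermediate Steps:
M(o, H) = -188 + o*H**2 (M(o, H) = o*H**2 - 188 = -188 + o*H**2)
-30295 + M(-219, 134) = -30295 + (-188 - 219*134**2) = -30295 + (-188 - 219*17956) = -30295 + (-188 - 3932364) = -30295 - 3932552 = -3962847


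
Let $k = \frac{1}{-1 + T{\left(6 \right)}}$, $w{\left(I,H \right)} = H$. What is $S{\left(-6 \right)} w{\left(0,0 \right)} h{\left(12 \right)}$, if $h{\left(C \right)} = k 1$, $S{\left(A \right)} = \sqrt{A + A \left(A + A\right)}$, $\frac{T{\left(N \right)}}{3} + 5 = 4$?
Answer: $0$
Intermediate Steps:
$T{\left(N \right)} = -3$ ($T{\left(N \right)} = -15 + 3 \cdot 4 = -15 + 12 = -3$)
$S{\left(A \right)} = \sqrt{A + 2 A^{2}}$ ($S{\left(A \right)} = \sqrt{A + A 2 A} = \sqrt{A + 2 A^{2}}$)
$k = - \frac{1}{4}$ ($k = \frac{1}{-1 - 3} = \frac{1}{-4} = - \frac{1}{4} \approx -0.25$)
$h{\left(C \right)} = - \frac{1}{4}$ ($h{\left(C \right)} = \left(- \frac{1}{4}\right) 1 = - \frac{1}{4}$)
$S{\left(-6 \right)} w{\left(0,0 \right)} h{\left(12 \right)} = \sqrt{- 6 \left(1 + 2 \left(-6\right)\right)} 0 \left(- \frac{1}{4}\right) = \sqrt{- 6 \left(1 - 12\right)} 0 \left(- \frac{1}{4}\right) = \sqrt{\left(-6\right) \left(-11\right)} 0 \left(- \frac{1}{4}\right) = \sqrt{66} \cdot 0 \left(- \frac{1}{4}\right) = 0 \left(- \frac{1}{4}\right) = 0$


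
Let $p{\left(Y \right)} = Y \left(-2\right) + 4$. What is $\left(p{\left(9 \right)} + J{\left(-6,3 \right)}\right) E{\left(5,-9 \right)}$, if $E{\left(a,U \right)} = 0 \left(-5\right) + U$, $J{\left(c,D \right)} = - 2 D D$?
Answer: $288$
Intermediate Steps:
$J{\left(c,D \right)} = - 2 D^{2}$
$p{\left(Y \right)} = 4 - 2 Y$ ($p{\left(Y \right)} = - 2 Y + 4 = 4 - 2 Y$)
$E{\left(a,U \right)} = U$ ($E{\left(a,U \right)} = 0 + U = U$)
$\left(p{\left(9 \right)} + J{\left(-6,3 \right)}\right) E{\left(5,-9 \right)} = \left(\left(4 - 18\right) - 2 \cdot 3^{2}\right) \left(-9\right) = \left(\left(4 - 18\right) - 18\right) \left(-9\right) = \left(-14 - 18\right) \left(-9\right) = \left(-32\right) \left(-9\right) = 288$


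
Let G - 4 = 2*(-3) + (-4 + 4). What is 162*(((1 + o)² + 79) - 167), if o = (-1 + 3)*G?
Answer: -12798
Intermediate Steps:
G = -2 (G = 4 + (2*(-3) + (-4 + 4)) = 4 + (-6 + 0) = 4 - 6 = -2)
o = -4 (o = (-1 + 3)*(-2) = 2*(-2) = -4)
162*(((1 + o)² + 79) - 167) = 162*(((1 - 4)² + 79) - 167) = 162*(((-3)² + 79) - 167) = 162*((9 + 79) - 167) = 162*(88 - 167) = 162*(-79) = -12798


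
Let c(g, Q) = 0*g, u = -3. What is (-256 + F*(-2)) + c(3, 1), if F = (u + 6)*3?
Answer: -274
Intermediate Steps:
c(g, Q) = 0
F = 9 (F = (-3 + 6)*3 = 3*3 = 9)
(-256 + F*(-2)) + c(3, 1) = (-256 + 9*(-2)) + 0 = (-256 - 18) + 0 = -274 + 0 = -274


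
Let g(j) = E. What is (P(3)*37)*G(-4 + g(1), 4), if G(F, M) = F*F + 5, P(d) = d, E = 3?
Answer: 666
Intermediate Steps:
g(j) = 3
G(F, M) = 5 + F² (G(F, M) = F² + 5 = 5 + F²)
(P(3)*37)*G(-4 + g(1), 4) = (3*37)*(5 + (-4 + 3)²) = 111*(5 + (-1)²) = 111*(5 + 1) = 111*6 = 666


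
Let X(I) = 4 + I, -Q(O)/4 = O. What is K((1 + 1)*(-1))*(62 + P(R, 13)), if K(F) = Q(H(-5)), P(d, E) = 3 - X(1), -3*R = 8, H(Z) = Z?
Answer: 1200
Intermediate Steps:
Q(O) = -4*O
R = -8/3 (R = -⅓*8 = -8/3 ≈ -2.6667)
P(d, E) = -2 (P(d, E) = 3 - (4 + 1) = 3 - 1*5 = 3 - 5 = -2)
K(F) = 20 (K(F) = -4*(-5) = 20)
K((1 + 1)*(-1))*(62 + P(R, 13)) = 20*(62 - 2) = 20*60 = 1200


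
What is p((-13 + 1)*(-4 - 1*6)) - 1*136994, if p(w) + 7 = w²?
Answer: -122601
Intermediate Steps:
p(w) = -7 + w²
p((-13 + 1)*(-4 - 1*6)) - 1*136994 = (-7 + ((-13 + 1)*(-4 - 1*6))²) - 1*136994 = (-7 + (-12*(-4 - 6))²) - 136994 = (-7 + (-12*(-10))²) - 136994 = (-7 + 120²) - 136994 = (-7 + 14400) - 136994 = 14393 - 136994 = -122601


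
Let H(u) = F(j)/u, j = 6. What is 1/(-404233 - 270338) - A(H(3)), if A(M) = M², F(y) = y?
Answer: -2698285/674571 ≈ -4.0000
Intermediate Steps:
H(u) = 6/u
1/(-404233 - 270338) - A(H(3)) = 1/(-404233 - 270338) - (6/3)² = 1/(-674571) - (6*(⅓))² = -1/674571 - 1*2² = -1/674571 - 1*4 = -1/674571 - 4 = -2698285/674571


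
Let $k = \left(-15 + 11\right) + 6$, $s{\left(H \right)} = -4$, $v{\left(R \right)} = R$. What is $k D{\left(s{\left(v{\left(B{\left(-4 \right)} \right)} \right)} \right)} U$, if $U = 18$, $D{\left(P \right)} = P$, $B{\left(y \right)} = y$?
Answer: $-144$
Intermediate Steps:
$k = 2$ ($k = -4 + 6 = 2$)
$k D{\left(s{\left(v{\left(B{\left(-4 \right)} \right)} \right)} \right)} U = 2 \left(-4\right) 18 = \left(-8\right) 18 = -144$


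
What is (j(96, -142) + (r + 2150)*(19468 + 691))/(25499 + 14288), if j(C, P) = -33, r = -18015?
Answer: -319822568/39787 ≈ -8038.4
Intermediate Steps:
(j(96, -142) + (r + 2150)*(19468 + 691))/(25499 + 14288) = (-33 + (-18015 + 2150)*(19468 + 691))/(25499 + 14288) = (-33 - 15865*20159)/39787 = (-33 - 319822535)*(1/39787) = -319822568*1/39787 = -319822568/39787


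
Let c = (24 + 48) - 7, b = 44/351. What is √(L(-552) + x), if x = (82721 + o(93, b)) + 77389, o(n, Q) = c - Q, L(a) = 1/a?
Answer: √18558452772678/10764 ≈ 400.22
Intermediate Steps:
b = 44/351 (b = 44*(1/351) = 44/351 ≈ 0.12536)
c = 65 (c = 72 - 7 = 65)
o(n, Q) = 65 - Q
x = 56221381/351 (x = (82721 + (65 - 1*44/351)) + 77389 = (82721 + (65 - 44/351)) + 77389 = (82721 + 22771/351) + 77389 = 29057842/351 + 77389 = 56221381/351 ≈ 1.6017e+5)
√(L(-552) + x) = √(1/(-552) + 56221381/351) = √(-1/552 + 56221381/351) = √(10344733987/64584) = √18558452772678/10764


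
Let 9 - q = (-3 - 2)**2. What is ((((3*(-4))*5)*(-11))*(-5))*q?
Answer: 52800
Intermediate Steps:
q = -16 (q = 9 - (-3 - 2)**2 = 9 - 1*(-5)**2 = 9 - 1*25 = 9 - 25 = -16)
((((3*(-4))*5)*(-11))*(-5))*q = ((((3*(-4))*5)*(-11))*(-5))*(-16) = ((-12*5*(-11))*(-5))*(-16) = (-60*(-11)*(-5))*(-16) = (660*(-5))*(-16) = -3300*(-16) = 52800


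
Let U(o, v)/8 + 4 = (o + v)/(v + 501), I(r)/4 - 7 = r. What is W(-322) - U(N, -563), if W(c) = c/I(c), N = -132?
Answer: -160207/2790 ≈ -57.422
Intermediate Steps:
I(r) = 28 + 4*r
W(c) = c/(28 + 4*c)
U(o, v) = -32 + 8*(o + v)/(501 + v) (U(o, v) = -32 + 8*((o + v)/(v + 501)) = -32 + 8*((o + v)/(501 + v)) = -32 + 8*(o + v)/(501 + v))
W(-322) - U(N, -563) = (1/4)*(-322)/(7 - 322) - 8*(-2004 - 132 - 3*(-563))/(501 - 563) = (1/4)*(-322)/(-315) - 8*(-2004 - 132 + 1689)/(-62) = (1/4)*(-322)*(-1/315) - 8*(-1)*(-447)/62 = 23/90 - 1*1788/31 = 23/90 - 1788/31 = -160207/2790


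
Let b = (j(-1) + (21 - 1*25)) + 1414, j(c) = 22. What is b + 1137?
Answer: 2569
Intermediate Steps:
b = 1432 (b = (22 + (21 - 1*25)) + 1414 = (22 + (21 - 25)) + 1414 = (22 - 4) + 1414 = 18 + 1414 = 1432)
b + 1137 = 1432 + 1137 = 2569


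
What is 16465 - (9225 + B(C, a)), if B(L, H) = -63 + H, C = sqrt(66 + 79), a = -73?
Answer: 7376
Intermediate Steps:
C = sqrt(145) ≈ 12.042
16465 - (9225 + B(C, a)) = 16465 - (9225 + (-63 - 73)) = 16465 - (9225 - 136) = 16465 - 1*9089 = 16465 - 9089 = 7376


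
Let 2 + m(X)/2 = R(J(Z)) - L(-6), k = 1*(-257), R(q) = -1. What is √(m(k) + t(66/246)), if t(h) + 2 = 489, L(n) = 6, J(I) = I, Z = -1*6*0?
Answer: √469 ≈ 21.656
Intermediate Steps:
Z = 0 (Z = -6*0 = 0)
t(h) = 487 (t(h) = -2 + 489 = 487)
k = -257
m(X) = -18 (m(X) = -4 + 2*(-1 - 1*6) = -4 + 2*(-1 - 6) = -4 + 2*(-7) = -4 - 14 = -18)
√(m(k) + t(66/246)) = √(-18 + 487) = √469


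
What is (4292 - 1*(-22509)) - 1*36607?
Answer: -9806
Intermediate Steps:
(4292 - 1*(-22509)) - 1*36607 = (4292 + 22509) - 36607 = 26801 - 36607 = -9806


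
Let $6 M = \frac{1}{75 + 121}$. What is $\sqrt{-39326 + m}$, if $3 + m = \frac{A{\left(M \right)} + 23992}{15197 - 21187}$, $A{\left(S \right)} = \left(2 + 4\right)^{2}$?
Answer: $\frac{i \sqrt{352818095155}}{2995} \approx 198.33 i$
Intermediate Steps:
$M = \frac{1}{1176}$ ($M = \frac{1}{6 \left(75 + 121\right)} = \frac{1}{6 \cdot 196} = \frac{1}{6} \cdot \frac{1}{196} = \frac{1}{1176} \approx 0.00085034$)
$A{\left(S \right)} = 36$ ($A{\left(S \right)} = 6^{2} = 36$)
$m = - \frac{20999}{2995}$ ($m = -3 + \frac{36 + 23992}{15197 - 21187} = -3 + \frac{24028}{-5990} = -3 + 24028 \left(- \frac{1}{5990}\right) = -3 - \frac{12014}{2995} = - \frac{20999}{2995} \approx -7.0114$)
$\sqrt{-39326 + m} = \sqrt{-39326 - \frac{20999}{2995}} = \sqrt{- \frac{117802369}{2995}} = \frac{i \sqrt{352818095155}}{2995}$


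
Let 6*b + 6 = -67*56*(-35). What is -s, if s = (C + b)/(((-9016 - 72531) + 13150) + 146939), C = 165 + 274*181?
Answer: -107467/117813 ≈ -0.91218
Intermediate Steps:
b = 65657/3 (b = -1 + (-67*56*(-35))/6 = -1 + (-3752*(-35))/6 = -1 + (⅙)*131320 = -1 + 65660/3 = 65657/3 ≈ 21886.)
C = 49759 (C = 165 + 49594 = 49759)
s = 107467/117813 (s = (49759 + 65657/3)/(((-9016 - 72531) + 13150) + 146939) = 214934/(3*((-81547 + 13150) + 146939)) = 214934/(3*(-68397 + 146939)) = (214934/3)/78542 = (214934/3)*(1/78542) = 107467/117813 ≈ 0.91218)
-s = -1*107467/117813 = -107467/117813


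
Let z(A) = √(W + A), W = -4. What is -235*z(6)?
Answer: -235*√2 ≈ -332.34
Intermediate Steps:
z(A) = √(-4 + A)
-235*z(6) = -235*√(-4 + 6) = -235*√2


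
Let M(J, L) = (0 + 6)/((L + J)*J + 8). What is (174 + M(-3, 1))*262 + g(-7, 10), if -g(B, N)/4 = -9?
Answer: 320154/7 ≈ 45736.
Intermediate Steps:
g(B, N) = 36 (g(B, N) = -4*(-9) = 36)
M(J, L) = 6/(8 + J*(J + L)) (M(J, L) = 6/((J + L)*J + 8) = 6/(J*(J + L) + 8) = 6/(8 + J*(J + L)))
(174 + M(-3, 1))*262 + g(-7, 10) = (174 + 6/(8 + (-3)**2 - 3*1))*262 + 36 = (174 + 6/(8 + 9 - 3))*262 + 36 = (174 + 6/14)*262 + 36 = (174 + 6*(1/14))*262 + 36 = (174 + 3/7)*262 + 36 = (1221/7)*262 + 36 = 319902/7 + 36 = 320154/7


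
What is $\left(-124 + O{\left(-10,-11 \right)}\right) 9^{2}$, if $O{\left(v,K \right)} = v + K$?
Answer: $-11745$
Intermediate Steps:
$O{\left(v,K \right)} = K + v$
$\left(-124 + O{\left(-10,-11 \right)}\right) 9^{2} = \left(-124 - 21\right) 9^{2} = \left(-124 - 21\right) 81 = \left(-145\right) 81 = -11745$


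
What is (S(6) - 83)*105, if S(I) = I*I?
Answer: -4935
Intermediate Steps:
S(I) = I²
(S(6) - 83)*105 = (6² - 83)*105 = (36 - 83)*105 = -47*105 = -4935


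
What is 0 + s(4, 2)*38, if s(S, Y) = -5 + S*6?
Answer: 722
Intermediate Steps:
s(S, Y) = -5 + 6*S
0 + s(4, 2)*38 = 0 + (-5 + 6*4)*38 = 0 + (-5 + 24)*38 = 0 + 19*38 = 0 + 722 = 722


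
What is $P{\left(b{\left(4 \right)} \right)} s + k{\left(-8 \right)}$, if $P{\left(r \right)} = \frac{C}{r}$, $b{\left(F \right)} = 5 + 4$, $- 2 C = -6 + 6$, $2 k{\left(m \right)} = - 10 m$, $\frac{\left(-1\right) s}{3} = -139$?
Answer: $40$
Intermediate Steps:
$s = 417$ ($s = \left(-3\right) \left(-139\right) = 417$)
$k{\left(m \right)} = - 5 m$ ($k{\left(m \right)} = \frac{\left(-10\right) m}{2} = - 5 m$)
$C = 0$ ($C = - \frac{-6 + 6}{2} = \left(- \frac{1}{2}\right) 0 = 0$)
$b{\left(F \right)} = 9$
$P{\left(r \right)} = 0$ ($P{\left(r \right)} = \frac{0}{r} = 0$)
$P{\left(b{\left(4 \right)} \right)} s + k{\left(-8 \right)} = 0 \cdot 417 - -40 = 0 + 40 = 40$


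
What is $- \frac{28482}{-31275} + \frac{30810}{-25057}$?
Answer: $- \frac{83303092}{261219225} \approx -0.3189$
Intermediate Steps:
$- \frac{28482}{-31275} + \frac{30810}{-25057} = \left(-28482\right) \left(- \frac{1}{31275}\right) + 30810 \left(- \frac{1}{25057}\right) = \frac{9494}{10425} - \frac{30810}{25057} = - \frac{83303092}{261219225}$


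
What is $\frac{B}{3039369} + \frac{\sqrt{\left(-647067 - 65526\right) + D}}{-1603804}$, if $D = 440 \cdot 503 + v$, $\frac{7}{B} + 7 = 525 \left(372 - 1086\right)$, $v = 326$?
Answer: $- \frac{1}{162761249319} - \frac{i \sqrt{490947}}{1603804} \approx -6.144 \cdot 10^{-12} - 0.00043688 i$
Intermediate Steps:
$B = - \frac{1}{53551}$ ($B = \frac{7}{-7 + 525 \left(372 - 1086\right)} = \frac{7}{-7 + 525 \left(-714\right)} = \frac{7}{-7 - 374850} = \frac{7}{-374857} = 7 \left(- \frac{1}{374857}\right) = - \frac{1}{53551} \approx -1.8674 \cdot 10^{-5}$)
$D = 221646$ ($D = 440 \cdot 503 + 326 = 221320 + 326 = 221646$)
$\frac{B}{3039369} + \frac{\sqrt{\left(-647067 - 65526\right) + D}}{-1603804} = - \frac{1}{53551 \cdot 3039369} + \frac{\sqrt{\left(-647067 - 65526\right) + 221646}}{-1603804} = \left(- \frac{1}{53551}\right) \frac{1}{3039369} + \sqrt{-712593 + 221646} \left(- \frac{1}{1603804}\right) = - \frac{1}{162761249319} + \sqrt{-490947} \left(- \frac{1}{1603804}\right) = - \frac{1}{162761249319} + i \sqrt{490947} \left(- \frac{1}{1603804}\right) = - \frac{1}{162761249319} - \frac{i \sqrt{490947}}{1603804}$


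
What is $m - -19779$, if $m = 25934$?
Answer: $45713$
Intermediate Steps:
$m - -19779 = 25934 - -19779 = 25934 + 19779 = 45713$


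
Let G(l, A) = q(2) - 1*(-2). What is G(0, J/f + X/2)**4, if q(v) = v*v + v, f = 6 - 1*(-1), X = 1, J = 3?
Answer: 4096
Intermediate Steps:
f = 7 (f = 6 + 1 = 7)
q(v) = v + v**2 (q(v) = v**2 + v = v + v**2)
G(l, A) = 8 (G(l, A) = 2*(1 + 2) - 1*(-2) = 2*3 + 2 = 6 + 2 = 8)
G(0, J/f + X/2)**4 = 8**4 = 4096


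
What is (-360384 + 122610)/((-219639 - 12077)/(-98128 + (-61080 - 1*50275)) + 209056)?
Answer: -24904805421/21896954882 ≈ -1.1374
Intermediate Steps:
(-360384 + 122610)/((-219639 - 12077)/(-98128 + (-61080 - 1*50275)) + 209056) = -237774/(-231716/(-98128 + (-61080 - 50275)) + 209056) = -237774/(-231716/(-98128 - 111355) + 209056) = -237774/(-231716/(-209483) + 209056) = -237774/(-231716*(-1/209483) + 209056) = -237774/(231716/209483 + 209056) = -237774/43793909764/209483 = -237774*209483/43793909764 = -24904805421/21896954882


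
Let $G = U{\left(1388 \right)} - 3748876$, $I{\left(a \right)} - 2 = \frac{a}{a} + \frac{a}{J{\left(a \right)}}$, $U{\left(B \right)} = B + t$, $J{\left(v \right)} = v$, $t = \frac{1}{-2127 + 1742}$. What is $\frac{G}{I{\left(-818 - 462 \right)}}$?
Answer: $- \frac{1442782881}{1540} \approx -9.3687 \cdot 10^{5}$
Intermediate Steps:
$t = - \frac{1}{385}$ ($t = \frac{1}{-385} = - \frac{1}{385} \approx -0.0025974$)
$U{\left(B \right)} = - \frac{1}{385} + B$ ($U{\left(B \right)} = B - \frac{1}{385} = - \frac{1}{385} + B$)
$I{\left(a \right)} = 4$ ($I{\left(a \right)} = 2 + \left(\frac{a}{a} + \frac{a}{a}\right) = 2 + \left(1 + 1\right) = 2 + 2 = 4$)
$G = - \frac{1442782881}{385}$ ($G = \left(- \frac{1}{385} + 1388\right) - 3748876 = \frac{534379}{385} - 3748876 = - \frac{1442782881}{385} \approx -3.7475 \cdot 10^{6}$)
$\frac{G}{I{\left(-818 - 462 \right)}} = - \frac{1442782881}{385 \cdot 4} = \left(- \frac{1442782881}{385}\right) \frac{1}{4} = - \frac{1442782881}{1540}$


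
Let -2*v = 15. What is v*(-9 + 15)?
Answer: -45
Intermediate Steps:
v = -15/2 (v = -½*15 = -15/2 ≈ -7.5000)
v*(-9 + 15) = -15*(-9 + 15)/2 = -15/2*6 = -45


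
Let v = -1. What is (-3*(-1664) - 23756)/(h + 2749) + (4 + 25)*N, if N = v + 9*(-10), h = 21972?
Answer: -65257483/24721 ≈ -2639.8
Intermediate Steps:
N = -91 (N = -1 + 9*(-10) = -1 - 90 = -91)
(-3*(-1664) - 23756)/(h + 2749) + (4 + 25)*N = (-3*(-1664) - 23756)/(21972 + 2749) + (4 + 25)*(-91) = (4992 - 23756)/24721 + 29*(-91) = -18764*1/24721 - 2639 = -18764/24721 - 2639 = -65257483/24721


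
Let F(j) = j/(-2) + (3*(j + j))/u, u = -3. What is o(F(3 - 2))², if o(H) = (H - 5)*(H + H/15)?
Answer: 400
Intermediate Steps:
F(j) = -5*j/2 (F(j) = j/(-2) + (3*(j + j))/(-3) = j*(-½) + (3*(2*j))*(-⅓) = -j/2 + (6*j)*(-⅓) = -j/2 - 2*j = -5*j/2)
o(H) = 16*H*(-5 + H)/15 (o(H) = (-5 + H)*(H + H*(1/15)) = (-5 + H)*(H + H/15) = (-5 + H)*(16*H/15) = 16*H*(-5 + H)/15)
o(F(3 - 2))² = (16*(-5*(3 - 2)/2)*(-5 - 5*(3 - 2)/2)/15)² = (16*(-5/2*1)*(-5 - 5/2*1)/15)² = ((16/15)*(-5/2)*(-5 - 5/2))² = ((16/15)*(-5/2)*(-15/2))² = 20² = 400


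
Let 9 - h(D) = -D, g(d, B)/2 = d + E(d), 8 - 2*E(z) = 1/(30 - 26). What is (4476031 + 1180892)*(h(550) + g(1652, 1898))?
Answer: 87586138809/4 ≈ 2.1897e+10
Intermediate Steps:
E(z) = 31/8 (E(z) = 4 - 1/(2*(30 - 26)) = 4 - 1/2/4 = 4 - 1/2*1/4 = 4 - 1/8 = 31/8)
g(d, B) = 31/4 + 2*d (g(d, B) = 2*(d + 31/8) = 2*(31/8 + d) = 31/4 + 2*d)
h(D) = 9 + D (h(D) = 9 - (-1)*D = 9 + D)
(4476031 + 1180892)*(h(550) + g(1652, 1898)) = (4476031 + 1180892)*((9 + 550) + (31/4 + 2*1652)) = 5656923*(559 + (31/4 + 3304)) = 5656923*(559 + 13247/4) = 5656923*(15483/4) = 87586138809/4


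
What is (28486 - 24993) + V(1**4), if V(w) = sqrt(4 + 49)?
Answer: 3493 + sqrt(53) ≈ 3500.3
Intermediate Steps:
V(w) = sqrt(53)
(28486 - 24993) + V(1**4) = (28486 - 24993) + sqrt(53) = 3493 + sqrt(53)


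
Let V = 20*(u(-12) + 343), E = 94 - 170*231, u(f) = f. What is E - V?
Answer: -45796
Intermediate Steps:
E = -39176 (E = 94 - 39270 = -39176)
V = 6620 (V = 20*(-12 + 343) = 20*331 = 6620)
E - V = -39176 - 1*6620 = -39176 - 6620 = -45796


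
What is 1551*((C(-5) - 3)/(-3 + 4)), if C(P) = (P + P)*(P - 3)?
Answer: 119427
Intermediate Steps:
C(P) = 2*P*(-3 + P) (C(P) = (2*P)*(-3 + P) = 2*P*(-3 + P))
1551*((C(-5) - 3)/(-3 + 4)) = 1551*((2*(-5)*(-3 - 5) - 3)/(-3 + 4)) = 1551*((2*(-5)*(-8) - 3)/1) = 1551*((80 - 3)*1) = 1551*(77*1) = 1551*77 = 119427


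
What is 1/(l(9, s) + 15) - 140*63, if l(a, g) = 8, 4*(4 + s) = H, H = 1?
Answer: -202859/23 ≈ -8820.0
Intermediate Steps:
s = -15/4 (s = -4 + (¼)*1 = -4 + ¼ = -15/4 ≈ -3.7500)
1/(l(9, s) + 15) - 140*63 = 1/(8 + 15) - 140*63 = 1/23 - 8820 = -202859/23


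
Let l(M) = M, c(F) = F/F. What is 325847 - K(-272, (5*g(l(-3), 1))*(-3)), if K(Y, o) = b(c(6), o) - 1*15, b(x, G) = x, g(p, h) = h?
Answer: 325861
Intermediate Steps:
c(F) = 1
K(Y, o) = -14 (K(Y, o) = 1 - 1*15 = 1 - 15 = -14)
325847 - K(-272, (5*g(l(-3), 1))*(-3)) = 325847 - 1*(-14) = 325847 + 14 = 325861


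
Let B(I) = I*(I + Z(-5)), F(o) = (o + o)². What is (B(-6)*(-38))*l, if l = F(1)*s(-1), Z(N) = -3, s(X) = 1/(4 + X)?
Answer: -2736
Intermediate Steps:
F(o) = 4*o² (F(o) = (2*o)² = 4*o²)
l = 4/3 (l = (4*1²)/(4 - 1) = (4*1)/3 = 4*(⅓) = 4/3 ≈ 1.3333)
B(I) = I*(-3 + I) (B(I) = I*(I - 3) = I*(-3 + I))
(B(-6)*(-38))*l = (-6*(-3 - 6)*(-38))*(4/3) = (-6*(-9)*(-38))*(4/3) = (54*(-38))*(4/3) = -2052*4/3 = -2736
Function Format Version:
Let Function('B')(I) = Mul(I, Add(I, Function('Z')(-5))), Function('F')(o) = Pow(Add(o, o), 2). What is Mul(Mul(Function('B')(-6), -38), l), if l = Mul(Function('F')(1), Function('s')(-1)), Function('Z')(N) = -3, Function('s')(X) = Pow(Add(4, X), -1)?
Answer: -2736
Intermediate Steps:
Function('F')(o) = Mul(4, Pow(o, 2)) (Function('F')(o) = Pow(Mul(2, o), 2) = Mul(4, Pow(o, 2)))
l = Rational(4, 3) (l = Mul(Mul(4, Pow(1, 2)), Pow(Add(4, -1), -1)) = Mul(Mul(4, 1), Pow(3, -1)) = Mul(4, Rational(1, 3)) = Rational(4, 3) ≈ 1.3333)
Function('B')(I) = Mul(I, Add(-3, I)) (Function('B')(I) = Mul(I, Add(I, -3)) = Mul(I, Add(-3, I)))
Mul(Mul(Function('B')(-6), -38), l) = Mul(Mul(Mul(-6, Add(-3, -6)), -38), Rational(4, 3)) = Mul(Mul(Mul(-6, -9), -38), Rational(4, 3)) = Mul(Mul(54, -38), Rational(4, 3)) = Mul(-2052, Rational(4, 3)) = -2736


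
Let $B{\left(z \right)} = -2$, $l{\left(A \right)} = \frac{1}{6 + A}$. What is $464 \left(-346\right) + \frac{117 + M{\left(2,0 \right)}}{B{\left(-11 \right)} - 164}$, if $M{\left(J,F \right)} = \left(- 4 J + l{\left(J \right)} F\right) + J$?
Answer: $- \frac{26650415}{166} \approx -1.6054 \cdot 10^{5}$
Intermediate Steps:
$M{\left(J,F \right)} = - 3 J + \frac{F}{6 + J}$ ($M{\left(J,F \right)} = \left(- 4 J + \frac{F}{6 + J}\right) + J = - 3 J + \frac{F}{6 + J}$)
$464 \left(-346\right) + \frac{117 + M{\left(2,0 \right)}}{B{\left(-11 \right)} - 164} = 464 \left(-346\right) + \frac{117 + \frac{0 - 6 \left(6 + 2\right)}{6 + 2}}{-2 - 164} = -160544 + \frac{117 + \frac{0 - 6 \cdot 8}{8}}{-166} = -160544 + \left(117 + \frac{0 - 48}{8}\right) \left(- \frac{1}{166}\right) = -160544 + \left(117 + \frac{1}{8} \left(-48\right)\right) \left(- \frac{1}{166}\right) = -160544 + \left(117 - 6\right) \left(- \frac{1}{166}\right) = -160544 + 111 \left(- \frac{1}{166}\right) = -160544 - \frac{111}{166} = - \frac{26650415}{166}$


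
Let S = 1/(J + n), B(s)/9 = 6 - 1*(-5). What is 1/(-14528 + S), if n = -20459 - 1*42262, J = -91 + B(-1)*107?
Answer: -52219/758637633 ≈ -6.8833e-5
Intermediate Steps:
B(s) = 99 (B(s) = 9*(6 - 1*(-5)) = 9*(6 + 5) = 9*11 = 99)
J = 10502 (J = -91 + 99*107 = -91 + 10593 = 10502)
n = -62721 (n = -20459 - 42262 = -62721)
S = -1/52219 (S = 1/(10502 - 62721) = 1/(-52219) = -1/52219 ≈ -1.9150e-5)
1/(-14528 + S) = 1/(-14528 - 1/52219) = 1/(-758637633/52219) = -52219/758637633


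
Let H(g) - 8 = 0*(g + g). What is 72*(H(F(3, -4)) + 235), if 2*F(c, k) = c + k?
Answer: 17496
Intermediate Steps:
F(c, k) = c/2 + k/2 (F(c, k) = (c + k)/2 = c/2 + k/2)
H(g) = 8 (H(g) = 8 + 0*(g + g) = 8 + 0*(2*g) = 8 + 0 = 8)
72*(H(F(3, -4)) + 235) = 72*(8 + 235) = 72*243 = 17496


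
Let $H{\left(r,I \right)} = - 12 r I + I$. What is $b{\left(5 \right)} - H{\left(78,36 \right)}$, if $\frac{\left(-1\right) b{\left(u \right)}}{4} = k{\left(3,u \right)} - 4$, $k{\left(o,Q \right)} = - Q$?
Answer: $33696$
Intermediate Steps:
$H{\left(r,I \right)} = I - 12 I r$ ($H{\left(r,I \right)} = - 12 I r + I = I - 12 I r$)
$b{\left(u \right)} = 16 + 4 u$ ($b{\left(u \right)} = - 4 \left(- u - 4\right) = - 4 \left(-4 - u\right) = 16 + 4 u$)
$b{\left(5 \right)} - H{\left(78,36 \right)} = \left(16 + 4 \cdot 5\right) - 36 \left(1 - 936\right) = \left(16 + 20\right) - 36 \left(1 - 936\right) = 36 - 36 \left(-935\right) = 36 - -33660 = 36 + 33660 = 33696$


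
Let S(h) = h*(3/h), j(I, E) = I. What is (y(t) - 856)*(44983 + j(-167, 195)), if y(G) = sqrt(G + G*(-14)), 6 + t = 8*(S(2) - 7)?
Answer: -38362496 + 44816*sqrt(494) ≈ -3.7366e+7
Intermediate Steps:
S(h) = 3
t = -38 (t = -6 + 8*(3 - 7) = -6 + 8*(-4) = -6 - 32 = -38)
y(G) = sqrt(13)*sqrt(-G) (y(G) = sqrt(G - 14*G) = sqrt(-13*G) = sqrt(13)*sqrt(-G))
(y(t) - 856)*(44983 + j(-167, 195)) = (sqrt(13)*sqrt(-1*(-38)) - 856)*(44983 - 167) = (sqrt(13)*sqrt(38) - 856)*44816 = (sqrt(494) - 856)*44816 = (-856 + sqrt(494))*44816 = -38362496 + 44816*sqrt(494)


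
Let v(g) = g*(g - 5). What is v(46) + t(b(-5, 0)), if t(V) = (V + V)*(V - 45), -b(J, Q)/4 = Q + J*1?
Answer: 886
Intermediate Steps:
b(J, Q) = -4*J - 4*Q (b(J, Q) = -4*(Q + J*1) = -4*(Q + J) = -4*(J + Q) = -4*J - 4*Q)
v(g) = g*(-5 + g)
t(V) = 2*V*(-45 + V) (t(V) = (2*V)*(-45 + V) = 2*V*(-45 + V))
v(46) + t(b(-5, 0)) = 46*(-5 + 46) + 2*(-4*(-5) - 4*0)*(-45 + (-4*(-5) - 4*0)) = 46*41 + 2*(20 + 0)*(-45 + (20 + 0)) = 1886 + 2*20*(-45 + 20) = 1886 + 2*20*(-25) = 1886 - 1000 = 886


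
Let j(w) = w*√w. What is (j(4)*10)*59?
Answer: 4720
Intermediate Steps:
j(w) = w^(3/2)
(j(4)*10)*59 = (4^(3/2)*10)*59 = (8*10)*59 = 80*59 = 4720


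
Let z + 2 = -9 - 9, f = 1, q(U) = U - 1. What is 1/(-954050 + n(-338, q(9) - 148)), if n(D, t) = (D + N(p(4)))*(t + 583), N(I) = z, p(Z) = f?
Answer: -1/1112644 ≈ -8.9876e-7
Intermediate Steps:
q(U) = -1 + U
p(Z) = 1
z = -20 (z = -2 + (-9 - 9) = -2 - 18 = -20)
N(I) = -20
n(D, t) = (-20 + D)*(583 + t) (n(D, t) = (D - 20)*(t + 583) = (-20 + D)*(583 + t))
1/(-954050 + n(-338, q(9) - 148)) = 1/(-954050 + (-11660 - 20*((-1 + 9) - 148) + 583*(-338) - 338*((-1 + 9) - 148))) = 1/(-954050 + (-11660 - 20*(8 - 148) - 197054 - 338*(8 - 148))) = 1/(-954050 + (-11660 - 20*(-140) - 197054 - 338*(-140))) = 1/(-954050 + (-11660 + 2800 - 197054 + 47320)) = 1/(-954050 - 158594) = 1/(-1112644) = -1/1112644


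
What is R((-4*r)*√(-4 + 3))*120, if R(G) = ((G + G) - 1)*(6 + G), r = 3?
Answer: -35280 - 15840*I ≈ -35280.0 - 15840.0*I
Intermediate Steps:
R(G) = (-1 + 2*G)*(6 + G) (R(G) = (2*G - 1)*(6 + G) = (-1 + 2*G)*(6 + G))
R((-4*r)*√(-4 + 3))*120 = (-6 + 2*((-4*3)*√(-4 + 3))² + 11*((-4*3)*√(-4 + 3)))*120 = (-6 + 2*(-12*I)² + 11*(-12*I))*120 = (-6 + 2*(-144) - 132*I)*120 = (-6 - 288 - 132*I)*120 = (-294 - 132*I)*120 = -35280 - 15840*I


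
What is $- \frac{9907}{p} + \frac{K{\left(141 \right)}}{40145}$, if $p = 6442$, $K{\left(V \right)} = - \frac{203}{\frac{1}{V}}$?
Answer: $- \frac{83157983}{36944870} \approx -2.2509$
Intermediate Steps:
$K{\left(V \right)} = - 203 V$
$- \frac{9907}{p} + \frac{K{\left(141 \right)}}{40145} = - \frac{9907}{6442} + \frac{\left(-203\right) 141}{40145} = \left(-9907\right) \frac{1}{6442} - \frac{4089}{5735} = - \frac{9907}{6442} - \frac{4089}{5735} = - \frac{83157983}{36944870}$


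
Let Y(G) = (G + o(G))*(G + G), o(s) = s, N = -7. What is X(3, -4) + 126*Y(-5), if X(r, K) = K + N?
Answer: 12589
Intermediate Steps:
Y(G) = 4*G² (Y(G) = (G + G)*(G + G) = (2*G)*(2*G) = 4*G²)
X(r, K) = -7 + K (X(r, K) = K - 7 = -7 + K)
X(3, -4) + 126*Y(-5) = (-7 - 4) + 126*(4*(-5)²) = -11 + 126*(4*25) = -11 + 126*100 = -11 + 12600 = 12589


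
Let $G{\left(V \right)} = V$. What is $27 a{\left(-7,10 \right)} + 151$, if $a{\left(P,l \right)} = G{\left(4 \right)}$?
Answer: $259$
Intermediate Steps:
$a{\left(P,l \right)} = 4$
$27 a{\left(-7,10 \right)} + 151 = 27 \cdot 4 + 151 = 108 + 151 = 259$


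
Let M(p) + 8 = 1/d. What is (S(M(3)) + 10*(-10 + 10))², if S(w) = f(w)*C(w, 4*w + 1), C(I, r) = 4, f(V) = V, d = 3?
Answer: 8464/9 ≈ 940.44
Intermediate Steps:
M(p) = -23/3 (M(p) = -8 + 1/3 = -8 + ⅓ = -23/3)
S(w) = 4*w (S(w) = w*4 = 4*w)
(S(M(3)) + 10*(-10 + 10))² = (4*(-23/3) + 10*(-10 + 10))² = (-92/3 + 10*0)² = (-92/3 + 0)² = (-92/3)² = 8464/9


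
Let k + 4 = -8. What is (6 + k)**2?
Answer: 36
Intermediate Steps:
k = -12 (k = -4 - 8 = -12)
(6 + k)**2 = (6 - 12)**2 = (-6)**2 = 36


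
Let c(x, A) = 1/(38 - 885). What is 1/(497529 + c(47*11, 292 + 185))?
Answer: 847/421407062 ≈ 2.0099e-6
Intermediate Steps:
c(x, A) = -1/847 (c(x, A) = 1/(-847) = -1/847)
1/(497529 + c(47*11, 292 + 185)) = 1/(497529 - 1/847) = 1/(421407062/847) = 847/421407062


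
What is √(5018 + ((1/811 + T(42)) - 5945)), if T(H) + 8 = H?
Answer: I*√587344042/811 ≈ 29.883*I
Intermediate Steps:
T(H) = -8 + H
√(5018 + ((1/811 + T(42)) - 5945)) = √(5018 + ((1/811 + (-8 + 42)) - 5945)) = √(5018 + ((1/811 + 34) - 5945)) = √(5018 + (27575/811 - 5945)) = √(5018 - 4793820/811) = √(-724222/811) = I*√587344042/811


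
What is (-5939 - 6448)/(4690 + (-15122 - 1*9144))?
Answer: 12387/19576 ≈ 0.63276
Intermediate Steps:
(-5939 - 6448)/(4690 + (-15122 - 1*9144)) = -12387/(4690 + (-15122 - 9144)) = -12387/(4690 - 24266) = -12387/(-19576) = -12387*(-1/19576) = 12387/19576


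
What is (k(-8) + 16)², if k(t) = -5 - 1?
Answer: 100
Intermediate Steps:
k(t) = -6
(k(-8) + 16)² = (-6 + 16)² = 10² = 100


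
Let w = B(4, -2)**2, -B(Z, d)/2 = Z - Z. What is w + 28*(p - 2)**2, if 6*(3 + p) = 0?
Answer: 700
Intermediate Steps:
p = -3 (p = -3 + (1/6)*0 = -3 + 0 = -3)
B(Z, d) = 0 (B(Z, d) = -2*(Z - Z) = -2*0 = 0)
w = 0 (w = 0**2 = 0)
w + 28*(p - 2)**2 = 0 + 28*(-3 - 2)**2 = 0 + 28*(-5)**2 = 0 + 28*25 = 0 + 700 = 700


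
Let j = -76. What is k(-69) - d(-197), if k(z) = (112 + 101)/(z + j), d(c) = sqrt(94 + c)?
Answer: -213/145 - I*sqrt(103) ≈ -1.469 - 10.149*I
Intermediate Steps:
k(z) = 213/(-76 + z) (k(z) = (112 + 101)/(z - 76) = 213/(-76 + z))
k(-69) - d(-197) = 213/(-76 - 69) - sqrt(94 - 197) = 213/(-145) - sqrt(-103) = 213*(-1/145) - I*sqrt(103) = -213/145 - I*sqrt(103)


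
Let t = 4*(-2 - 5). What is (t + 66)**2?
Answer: 1444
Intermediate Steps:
t = -28 (t = 4*(-7) = -28)
(t + 66)**2 = (-28 + 66)**2 = 38**2 = 1444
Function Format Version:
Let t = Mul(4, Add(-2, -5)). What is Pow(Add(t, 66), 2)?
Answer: 1444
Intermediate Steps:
t = -28 (t = Mul(4, -7) = -28)
Pow(Add(t, 66), 2) = Pow(Add(-28, 66), 2) = Pow(38, 2) = 1444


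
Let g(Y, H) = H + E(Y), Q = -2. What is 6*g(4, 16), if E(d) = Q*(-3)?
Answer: 132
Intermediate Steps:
E(d) = 6 (E(d) = -2*(-3) = 6)
g(Y, H) = 6 + H (g(Y, H) = H + 6 = 6 + H)
6*g(4, 16) = 6*(6 + 16) = 6*22 = 132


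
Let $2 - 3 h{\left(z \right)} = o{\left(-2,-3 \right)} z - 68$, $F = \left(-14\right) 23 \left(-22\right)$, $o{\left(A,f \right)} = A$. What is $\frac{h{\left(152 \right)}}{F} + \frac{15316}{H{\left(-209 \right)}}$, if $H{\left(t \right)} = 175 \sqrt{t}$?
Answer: $\frac{17}{966} - \frac{2188 i \sqrt{209}}{5225} \approx 0.017598 - 6.0539 i$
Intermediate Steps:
$F = 7084$ ($F = \left(-322\right) \left(-22\right) = 7084$)
$h{\left(z \right)} = \frac{70}{3} + \frac{2 z}{3}$ ($h{\left(z \right)} = \frac{2}{3} - \frac{- 2 z - 68}{3} = \frac{2}{3} - \frac{-68 - 2 z}{3} = \frac{2}{3} + \left(\frac{68}{3} + \frac{2 z}{3}\right) = \frac{70}{3} + \frac{2 z}{3}$)
$\frac{h{\left(152 \right)}}{F} + \frac{15316}{H{\left(-209 \right)}} = \frac{\frac{70}{3} + \frac{2}{3} \cdot 152}{7084} + \frac{15316}{175 \sqrt{-209}} = \left(\frac{70}{3} + \frac{304}{3}\right) \frac{1}{7084} + \frac{15316}{175 i \sqrt{209}} = \frac{374}{3} \cdot \frac{1}{7084} + \frac{15316}{175 i \sqrt{209}} = \frac{17}{966} + 15316 \left(- \frac{i \sqrt{209}}{36575}\right) = \frac{17}{966} - \frac{2188 i \sqrt{209}}{5225}$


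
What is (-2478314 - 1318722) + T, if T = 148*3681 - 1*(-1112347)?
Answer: -2139901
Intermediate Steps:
T = 1657135 (T = 544788 + 1112347 = 1657135)
(-2478314 - 1318722) + T = (-2478314 - 1318722) + 1657135 = -3797036 + 1657135 = -2139901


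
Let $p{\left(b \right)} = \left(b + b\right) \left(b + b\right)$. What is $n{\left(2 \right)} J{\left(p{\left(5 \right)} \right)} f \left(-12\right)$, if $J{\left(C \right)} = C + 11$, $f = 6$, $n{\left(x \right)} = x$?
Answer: $-15984$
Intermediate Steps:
$p{\left(b \right)} = 4 b^{2}$ ($p{\left(b \right)} = 2 b 2 b = 4 b^{2}$)
$J{\left(C \right)} = 11 + C$
$n{\left(2 \right)} J{\left(p{\left(5 \right)} \right)} f \left(-12\right) = 2 \left(11 + 4 \cdot 5^{2}\right) 6 \left(-12\right) = 2 \left(11 + 4 \cdot 25\right) \left(-72\right) = 2 \left(11 + 100\right) \left(-72\right) = 2 \cdot 111 \left(-72\right) = 222 \left(-72\right) = -15984$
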